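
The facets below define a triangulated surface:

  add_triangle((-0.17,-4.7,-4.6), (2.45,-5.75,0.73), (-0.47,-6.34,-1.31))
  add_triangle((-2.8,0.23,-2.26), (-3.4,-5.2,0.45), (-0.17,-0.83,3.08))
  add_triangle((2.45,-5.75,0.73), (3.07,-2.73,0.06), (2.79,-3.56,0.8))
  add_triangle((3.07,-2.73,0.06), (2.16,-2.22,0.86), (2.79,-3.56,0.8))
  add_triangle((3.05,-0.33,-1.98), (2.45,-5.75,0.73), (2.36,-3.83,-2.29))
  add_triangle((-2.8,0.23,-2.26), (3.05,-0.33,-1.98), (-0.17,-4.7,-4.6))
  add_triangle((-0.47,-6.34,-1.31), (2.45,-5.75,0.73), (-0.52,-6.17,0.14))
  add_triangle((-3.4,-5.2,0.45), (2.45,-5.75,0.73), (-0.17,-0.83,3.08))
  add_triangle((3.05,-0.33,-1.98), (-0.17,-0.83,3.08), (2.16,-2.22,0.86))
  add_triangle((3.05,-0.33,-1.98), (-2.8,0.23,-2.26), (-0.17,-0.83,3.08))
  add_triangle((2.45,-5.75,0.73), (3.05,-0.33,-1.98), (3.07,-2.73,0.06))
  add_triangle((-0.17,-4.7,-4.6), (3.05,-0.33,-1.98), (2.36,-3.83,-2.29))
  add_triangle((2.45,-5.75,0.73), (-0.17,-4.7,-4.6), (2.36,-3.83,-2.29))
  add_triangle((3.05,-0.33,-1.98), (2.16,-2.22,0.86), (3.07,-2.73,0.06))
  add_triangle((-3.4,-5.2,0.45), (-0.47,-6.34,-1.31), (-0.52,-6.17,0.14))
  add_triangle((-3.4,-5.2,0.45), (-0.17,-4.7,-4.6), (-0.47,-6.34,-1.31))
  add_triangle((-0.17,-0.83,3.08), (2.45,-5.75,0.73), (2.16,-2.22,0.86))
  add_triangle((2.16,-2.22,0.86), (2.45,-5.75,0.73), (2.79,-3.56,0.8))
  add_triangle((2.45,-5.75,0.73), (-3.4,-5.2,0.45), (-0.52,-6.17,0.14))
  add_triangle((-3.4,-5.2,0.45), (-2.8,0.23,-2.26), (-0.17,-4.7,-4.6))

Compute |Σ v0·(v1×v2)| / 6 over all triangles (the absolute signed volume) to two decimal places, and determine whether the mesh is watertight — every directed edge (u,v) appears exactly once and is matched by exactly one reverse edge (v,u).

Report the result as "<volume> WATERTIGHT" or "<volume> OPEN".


Per-triangle v0·(v1×v2)/6:
  t1: +11.3907
  t2: +6.9683
  t3: +0.9856
  t4: +0.3374
  t5: +6.3299
  t6: +9.6058
  t7: +4.4270
  t8: +16.1139
  t9: +2.0228
  t10: -1.8687
  t11: +2.8956
  t12: +6.7414
  t13: +9.4064
  t14: +0.6845
  t15: +4.4060
  t16: +11.2717
  t17: +3.7511
  t18: +0.3005
  t19: +2.8279
  t20: +18.4383
Σ = +117.0360 → |volume| = 117.04

Directed edges: 60 total, each appears once with its reverse present → watertight.

117.04 WATERTIGHT


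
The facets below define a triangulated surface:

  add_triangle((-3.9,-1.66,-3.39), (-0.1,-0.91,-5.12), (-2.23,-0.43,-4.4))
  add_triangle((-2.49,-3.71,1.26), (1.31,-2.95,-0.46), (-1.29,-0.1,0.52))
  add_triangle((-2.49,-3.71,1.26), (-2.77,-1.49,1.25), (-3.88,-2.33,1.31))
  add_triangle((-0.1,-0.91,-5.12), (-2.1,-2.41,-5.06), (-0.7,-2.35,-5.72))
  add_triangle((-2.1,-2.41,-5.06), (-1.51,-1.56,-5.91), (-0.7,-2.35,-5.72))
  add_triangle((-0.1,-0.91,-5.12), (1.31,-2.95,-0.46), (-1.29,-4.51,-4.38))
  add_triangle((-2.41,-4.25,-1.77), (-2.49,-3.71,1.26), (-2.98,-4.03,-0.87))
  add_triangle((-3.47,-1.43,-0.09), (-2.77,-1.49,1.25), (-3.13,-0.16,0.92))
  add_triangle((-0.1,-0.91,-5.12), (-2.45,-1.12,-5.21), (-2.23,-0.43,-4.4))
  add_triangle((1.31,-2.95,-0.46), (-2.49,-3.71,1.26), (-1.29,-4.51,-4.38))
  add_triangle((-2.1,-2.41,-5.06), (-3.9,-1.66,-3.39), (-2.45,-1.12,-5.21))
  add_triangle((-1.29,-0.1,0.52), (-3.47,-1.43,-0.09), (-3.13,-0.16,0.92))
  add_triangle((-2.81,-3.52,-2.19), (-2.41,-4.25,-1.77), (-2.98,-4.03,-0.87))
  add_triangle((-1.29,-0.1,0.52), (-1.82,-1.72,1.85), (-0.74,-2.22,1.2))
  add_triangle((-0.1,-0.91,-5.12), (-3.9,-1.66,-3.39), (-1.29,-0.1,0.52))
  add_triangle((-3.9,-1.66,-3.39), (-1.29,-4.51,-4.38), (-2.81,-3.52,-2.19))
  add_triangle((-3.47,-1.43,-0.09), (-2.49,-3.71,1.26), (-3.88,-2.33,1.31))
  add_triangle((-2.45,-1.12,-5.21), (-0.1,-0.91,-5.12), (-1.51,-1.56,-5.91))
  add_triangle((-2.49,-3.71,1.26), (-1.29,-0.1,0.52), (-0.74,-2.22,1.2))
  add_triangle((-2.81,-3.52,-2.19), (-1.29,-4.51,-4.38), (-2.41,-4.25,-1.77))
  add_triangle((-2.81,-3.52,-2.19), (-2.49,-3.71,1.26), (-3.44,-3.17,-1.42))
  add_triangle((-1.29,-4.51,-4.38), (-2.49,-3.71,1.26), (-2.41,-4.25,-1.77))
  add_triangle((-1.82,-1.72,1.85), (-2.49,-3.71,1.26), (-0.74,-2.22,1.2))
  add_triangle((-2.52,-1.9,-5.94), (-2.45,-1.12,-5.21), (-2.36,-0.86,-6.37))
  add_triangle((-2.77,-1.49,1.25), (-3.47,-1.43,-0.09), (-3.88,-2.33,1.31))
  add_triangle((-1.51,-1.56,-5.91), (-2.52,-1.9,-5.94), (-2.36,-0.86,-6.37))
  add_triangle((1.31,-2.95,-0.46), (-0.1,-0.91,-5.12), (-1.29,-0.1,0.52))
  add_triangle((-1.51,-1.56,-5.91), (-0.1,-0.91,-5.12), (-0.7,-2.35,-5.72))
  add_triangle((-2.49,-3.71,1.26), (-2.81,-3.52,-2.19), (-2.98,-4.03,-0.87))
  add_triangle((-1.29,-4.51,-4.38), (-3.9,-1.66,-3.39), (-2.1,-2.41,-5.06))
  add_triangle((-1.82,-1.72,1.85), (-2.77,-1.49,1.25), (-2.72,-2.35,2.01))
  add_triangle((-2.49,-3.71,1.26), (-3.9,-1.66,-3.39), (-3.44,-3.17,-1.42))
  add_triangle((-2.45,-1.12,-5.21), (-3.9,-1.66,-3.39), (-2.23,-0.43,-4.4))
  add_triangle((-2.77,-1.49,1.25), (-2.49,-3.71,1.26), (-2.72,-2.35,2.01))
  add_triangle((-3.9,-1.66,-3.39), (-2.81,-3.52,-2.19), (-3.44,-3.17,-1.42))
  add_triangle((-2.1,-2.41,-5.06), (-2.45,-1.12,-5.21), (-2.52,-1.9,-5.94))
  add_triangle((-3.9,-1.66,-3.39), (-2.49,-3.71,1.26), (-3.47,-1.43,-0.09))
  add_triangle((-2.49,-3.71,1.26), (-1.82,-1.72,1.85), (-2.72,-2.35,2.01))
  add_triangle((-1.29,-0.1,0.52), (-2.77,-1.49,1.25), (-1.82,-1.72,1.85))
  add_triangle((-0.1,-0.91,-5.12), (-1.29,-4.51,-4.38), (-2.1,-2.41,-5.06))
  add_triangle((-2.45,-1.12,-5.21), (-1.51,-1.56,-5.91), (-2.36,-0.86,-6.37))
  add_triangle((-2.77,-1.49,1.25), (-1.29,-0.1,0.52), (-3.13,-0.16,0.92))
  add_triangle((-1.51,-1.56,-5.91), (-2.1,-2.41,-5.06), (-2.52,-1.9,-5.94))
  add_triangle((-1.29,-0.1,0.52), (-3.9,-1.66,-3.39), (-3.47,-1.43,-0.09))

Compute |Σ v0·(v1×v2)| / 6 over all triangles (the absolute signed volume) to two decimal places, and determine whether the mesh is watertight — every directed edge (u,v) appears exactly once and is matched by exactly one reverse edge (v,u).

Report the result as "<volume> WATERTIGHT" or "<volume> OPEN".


58.17 WATERTIGHT

Per-triangle v0·(v1×v2)/6:
  t1: -3.0864
  t2: -0.1167
  t3: +0.4978
  t4: -1.5186
  t5: +1.4738
  t6: +7.1479
  t7: +1.1593
  t8: +1.0655
  t9: +1.0604
  t10: +10.4559
  t11: +2.8734
  t12: -0.1117
  t13: +0.8224
  t14: -0.2130
  t15: +0.5437
  t16: +5.5727
  t17: +1.6295
  t18: +0.7903
  t19: -0.5627
  t20: +2.0924
  t21: +2.0565
  t22: +1.8339
  t23: +0.7706
  t24: +0.4647
  t25: +0.2746
  t26: +1.0506
  t27: -3.3988
  t28: +1.3309
  t29: +0.0433
  t30: +5.1164
  t31: +0.1535
  t32: +1.0921
  t33: +1.1630
  t34: +0.8006
  t35: +2.0918
  t36: +0.1626
  t37: +5.1453
  t38: +0.3957
  t39: +0.2608
  t40: +4.8195
  t41: -0.7211
  t42: +0.0913
  t43: +0.7967
  t44: +0.8041
Σ = +58.1746 → |volume| = 58.17

Directed edges: 132 total, each appears once with its reverse present → watertight.


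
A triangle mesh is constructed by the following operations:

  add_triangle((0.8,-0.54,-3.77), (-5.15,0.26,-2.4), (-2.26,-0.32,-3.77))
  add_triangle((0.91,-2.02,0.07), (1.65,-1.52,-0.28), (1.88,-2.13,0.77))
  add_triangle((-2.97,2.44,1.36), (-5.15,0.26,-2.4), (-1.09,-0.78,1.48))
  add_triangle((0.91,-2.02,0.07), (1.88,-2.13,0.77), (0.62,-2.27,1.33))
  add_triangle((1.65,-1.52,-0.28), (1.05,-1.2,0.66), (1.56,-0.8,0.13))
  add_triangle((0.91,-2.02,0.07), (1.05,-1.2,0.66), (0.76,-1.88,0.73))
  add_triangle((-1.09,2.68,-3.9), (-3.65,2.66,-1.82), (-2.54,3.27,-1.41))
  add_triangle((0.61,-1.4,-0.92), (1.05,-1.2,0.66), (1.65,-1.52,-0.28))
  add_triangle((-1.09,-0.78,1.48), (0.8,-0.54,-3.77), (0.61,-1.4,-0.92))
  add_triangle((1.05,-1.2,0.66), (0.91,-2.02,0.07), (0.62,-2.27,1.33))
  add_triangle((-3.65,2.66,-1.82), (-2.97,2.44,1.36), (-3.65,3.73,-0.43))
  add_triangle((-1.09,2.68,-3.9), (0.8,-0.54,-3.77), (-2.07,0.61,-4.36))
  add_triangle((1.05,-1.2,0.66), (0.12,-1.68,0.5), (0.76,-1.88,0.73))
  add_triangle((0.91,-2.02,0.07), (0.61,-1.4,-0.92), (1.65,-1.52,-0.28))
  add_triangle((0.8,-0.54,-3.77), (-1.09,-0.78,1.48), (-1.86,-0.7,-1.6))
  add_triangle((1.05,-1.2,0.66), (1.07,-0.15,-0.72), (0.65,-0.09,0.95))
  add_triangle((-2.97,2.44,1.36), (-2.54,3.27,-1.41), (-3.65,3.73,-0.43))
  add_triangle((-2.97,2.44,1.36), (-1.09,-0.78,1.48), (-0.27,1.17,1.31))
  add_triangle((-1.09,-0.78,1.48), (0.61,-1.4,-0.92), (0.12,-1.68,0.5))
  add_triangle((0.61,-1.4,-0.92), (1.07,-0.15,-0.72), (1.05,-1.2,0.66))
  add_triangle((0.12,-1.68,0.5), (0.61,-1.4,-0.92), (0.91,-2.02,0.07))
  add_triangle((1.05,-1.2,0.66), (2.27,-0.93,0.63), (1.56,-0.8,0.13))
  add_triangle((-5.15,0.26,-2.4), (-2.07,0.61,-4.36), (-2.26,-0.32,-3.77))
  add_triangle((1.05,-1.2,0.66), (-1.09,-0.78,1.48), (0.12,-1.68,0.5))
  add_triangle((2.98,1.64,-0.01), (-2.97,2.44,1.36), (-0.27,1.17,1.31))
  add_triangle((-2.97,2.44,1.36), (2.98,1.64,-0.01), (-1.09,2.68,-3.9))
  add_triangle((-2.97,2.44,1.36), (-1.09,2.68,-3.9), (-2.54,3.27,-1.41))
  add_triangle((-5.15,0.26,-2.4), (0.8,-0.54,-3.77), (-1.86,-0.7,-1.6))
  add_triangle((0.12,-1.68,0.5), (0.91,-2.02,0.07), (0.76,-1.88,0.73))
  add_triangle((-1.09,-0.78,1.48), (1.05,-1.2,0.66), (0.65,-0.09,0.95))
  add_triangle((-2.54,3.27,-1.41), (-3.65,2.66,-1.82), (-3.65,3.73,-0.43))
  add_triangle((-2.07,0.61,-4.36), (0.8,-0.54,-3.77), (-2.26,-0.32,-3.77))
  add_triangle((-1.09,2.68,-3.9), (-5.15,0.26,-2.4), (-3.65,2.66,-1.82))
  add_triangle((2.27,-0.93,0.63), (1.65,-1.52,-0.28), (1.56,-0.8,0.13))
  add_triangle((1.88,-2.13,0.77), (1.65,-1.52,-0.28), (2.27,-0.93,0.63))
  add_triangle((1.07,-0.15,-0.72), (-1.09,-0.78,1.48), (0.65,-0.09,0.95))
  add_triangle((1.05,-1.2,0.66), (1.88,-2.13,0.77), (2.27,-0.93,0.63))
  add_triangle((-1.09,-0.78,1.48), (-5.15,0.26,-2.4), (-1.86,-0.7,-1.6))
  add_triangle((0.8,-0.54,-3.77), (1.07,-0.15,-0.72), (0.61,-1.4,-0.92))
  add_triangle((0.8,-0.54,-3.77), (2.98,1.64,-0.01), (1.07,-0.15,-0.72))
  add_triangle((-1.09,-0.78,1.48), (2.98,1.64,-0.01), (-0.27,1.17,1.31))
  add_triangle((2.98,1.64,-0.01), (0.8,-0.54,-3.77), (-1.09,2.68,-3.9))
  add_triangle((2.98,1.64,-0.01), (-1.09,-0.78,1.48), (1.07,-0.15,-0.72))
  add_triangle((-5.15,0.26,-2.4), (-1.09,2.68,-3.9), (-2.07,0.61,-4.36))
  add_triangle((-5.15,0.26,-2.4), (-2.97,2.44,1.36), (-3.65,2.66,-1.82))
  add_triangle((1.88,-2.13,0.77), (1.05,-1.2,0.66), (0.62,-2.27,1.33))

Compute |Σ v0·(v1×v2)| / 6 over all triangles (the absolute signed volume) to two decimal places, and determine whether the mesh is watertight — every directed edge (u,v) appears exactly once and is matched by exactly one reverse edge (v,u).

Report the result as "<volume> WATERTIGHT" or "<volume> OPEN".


Per-triangle v0·(v1×v2)/6:
  t1: -0.3786
  t2: +0.3293
  t3: +5.8744
  t4: +0.4821
  t5: -0.1721
  t6: +0.1321
  t7: +2.7327
  t8: -0.2454
  t9: +0.8769
  t10: -0.2984
  t11: +1.6162
  t12: +4.6076
  t13: +0.0070
  t14: +0.3171
  t15: +1.1414
  t16: +0.2608
  t17: +0.2993
  t18: +1.4443
  t19: +0.2506
  t20: +0.4160
  t21: +0.2107
  t22: -0.1107
  t23: +2.4439
  t24: +0.4341
  t25: +1.7650
  t26: +10.0989
  t27: -0.3037
  t28: +2.5086
  t29: +0.1296
  t30: +0.4393
  t31: +1.2932
  t32: +1.9596
  t33: +6.9399
  t34: +0.0518
  t35: +0.4589
  t36: -0.2309
  t37: +0.1173
  t38: +1.8802
  t39: +0.7187
  t40: +1.0337
  t41: +1.0840
  t42: +8.0375
  t43: +0.6059
  t44: +6.1783
  t45: +6.0651
  t46: +0.1094
Σ = +73.6115 → |volume| = 73.61

Directed edges: 138 total, each appears once with its reverse present → watertight.

73.61 WATERTIGHT


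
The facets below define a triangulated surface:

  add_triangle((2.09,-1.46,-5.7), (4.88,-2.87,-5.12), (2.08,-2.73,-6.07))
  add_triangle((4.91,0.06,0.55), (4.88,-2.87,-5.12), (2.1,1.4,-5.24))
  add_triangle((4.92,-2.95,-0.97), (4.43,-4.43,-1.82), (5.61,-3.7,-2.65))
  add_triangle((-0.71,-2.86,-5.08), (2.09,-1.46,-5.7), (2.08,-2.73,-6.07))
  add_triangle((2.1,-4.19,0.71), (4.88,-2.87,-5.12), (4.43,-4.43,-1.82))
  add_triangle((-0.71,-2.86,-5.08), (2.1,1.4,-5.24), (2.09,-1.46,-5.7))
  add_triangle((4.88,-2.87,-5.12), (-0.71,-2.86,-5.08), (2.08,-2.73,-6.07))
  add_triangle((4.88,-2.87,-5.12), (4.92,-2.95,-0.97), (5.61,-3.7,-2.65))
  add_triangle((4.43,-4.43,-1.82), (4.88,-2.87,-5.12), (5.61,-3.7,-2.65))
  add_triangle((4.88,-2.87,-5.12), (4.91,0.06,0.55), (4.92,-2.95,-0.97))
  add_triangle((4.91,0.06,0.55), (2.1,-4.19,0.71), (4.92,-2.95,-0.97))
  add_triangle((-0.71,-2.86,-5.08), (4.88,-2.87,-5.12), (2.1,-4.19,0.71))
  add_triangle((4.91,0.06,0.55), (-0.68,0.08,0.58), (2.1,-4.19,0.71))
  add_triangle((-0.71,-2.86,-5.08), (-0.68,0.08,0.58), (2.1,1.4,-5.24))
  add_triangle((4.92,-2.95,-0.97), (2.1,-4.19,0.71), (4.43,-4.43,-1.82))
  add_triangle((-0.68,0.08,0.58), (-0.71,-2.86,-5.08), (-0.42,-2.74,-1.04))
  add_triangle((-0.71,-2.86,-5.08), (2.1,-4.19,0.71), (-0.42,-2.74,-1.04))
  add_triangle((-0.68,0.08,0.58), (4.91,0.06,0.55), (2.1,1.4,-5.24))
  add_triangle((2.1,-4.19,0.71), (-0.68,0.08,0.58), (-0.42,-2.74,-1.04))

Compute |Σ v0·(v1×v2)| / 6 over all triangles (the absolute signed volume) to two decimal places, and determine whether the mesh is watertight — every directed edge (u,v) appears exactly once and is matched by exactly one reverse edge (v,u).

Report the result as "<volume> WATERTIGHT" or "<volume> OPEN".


100.45 OPEN

Per-triangle v0·(v1×v2)/6:
  t1: +3.5681
  t2: +19.4995
  t3: +1.9847
  t4: +2.6566
  t5: +2.4730
  t6: +6.4374
  t7: +3.2254
  t8: +1.2175
  t9: +3.8807
  t10: +10.3118
  t11: +6.4171
  t12: +21.7655
  t13: +2.2980
  t14: +2.2118
  t15: +3.9099
  t16: +1.3310
  t17: +4.7169
  t18: +1.1337
  t19: +1.4155
Σ = +100.4538 → |volume| = 100.45

Directed edges: 57 total; 3 unmatched, e.g. (2.09,-1.46,-5.7)→(4.88,-2.87,-5.12) → open.


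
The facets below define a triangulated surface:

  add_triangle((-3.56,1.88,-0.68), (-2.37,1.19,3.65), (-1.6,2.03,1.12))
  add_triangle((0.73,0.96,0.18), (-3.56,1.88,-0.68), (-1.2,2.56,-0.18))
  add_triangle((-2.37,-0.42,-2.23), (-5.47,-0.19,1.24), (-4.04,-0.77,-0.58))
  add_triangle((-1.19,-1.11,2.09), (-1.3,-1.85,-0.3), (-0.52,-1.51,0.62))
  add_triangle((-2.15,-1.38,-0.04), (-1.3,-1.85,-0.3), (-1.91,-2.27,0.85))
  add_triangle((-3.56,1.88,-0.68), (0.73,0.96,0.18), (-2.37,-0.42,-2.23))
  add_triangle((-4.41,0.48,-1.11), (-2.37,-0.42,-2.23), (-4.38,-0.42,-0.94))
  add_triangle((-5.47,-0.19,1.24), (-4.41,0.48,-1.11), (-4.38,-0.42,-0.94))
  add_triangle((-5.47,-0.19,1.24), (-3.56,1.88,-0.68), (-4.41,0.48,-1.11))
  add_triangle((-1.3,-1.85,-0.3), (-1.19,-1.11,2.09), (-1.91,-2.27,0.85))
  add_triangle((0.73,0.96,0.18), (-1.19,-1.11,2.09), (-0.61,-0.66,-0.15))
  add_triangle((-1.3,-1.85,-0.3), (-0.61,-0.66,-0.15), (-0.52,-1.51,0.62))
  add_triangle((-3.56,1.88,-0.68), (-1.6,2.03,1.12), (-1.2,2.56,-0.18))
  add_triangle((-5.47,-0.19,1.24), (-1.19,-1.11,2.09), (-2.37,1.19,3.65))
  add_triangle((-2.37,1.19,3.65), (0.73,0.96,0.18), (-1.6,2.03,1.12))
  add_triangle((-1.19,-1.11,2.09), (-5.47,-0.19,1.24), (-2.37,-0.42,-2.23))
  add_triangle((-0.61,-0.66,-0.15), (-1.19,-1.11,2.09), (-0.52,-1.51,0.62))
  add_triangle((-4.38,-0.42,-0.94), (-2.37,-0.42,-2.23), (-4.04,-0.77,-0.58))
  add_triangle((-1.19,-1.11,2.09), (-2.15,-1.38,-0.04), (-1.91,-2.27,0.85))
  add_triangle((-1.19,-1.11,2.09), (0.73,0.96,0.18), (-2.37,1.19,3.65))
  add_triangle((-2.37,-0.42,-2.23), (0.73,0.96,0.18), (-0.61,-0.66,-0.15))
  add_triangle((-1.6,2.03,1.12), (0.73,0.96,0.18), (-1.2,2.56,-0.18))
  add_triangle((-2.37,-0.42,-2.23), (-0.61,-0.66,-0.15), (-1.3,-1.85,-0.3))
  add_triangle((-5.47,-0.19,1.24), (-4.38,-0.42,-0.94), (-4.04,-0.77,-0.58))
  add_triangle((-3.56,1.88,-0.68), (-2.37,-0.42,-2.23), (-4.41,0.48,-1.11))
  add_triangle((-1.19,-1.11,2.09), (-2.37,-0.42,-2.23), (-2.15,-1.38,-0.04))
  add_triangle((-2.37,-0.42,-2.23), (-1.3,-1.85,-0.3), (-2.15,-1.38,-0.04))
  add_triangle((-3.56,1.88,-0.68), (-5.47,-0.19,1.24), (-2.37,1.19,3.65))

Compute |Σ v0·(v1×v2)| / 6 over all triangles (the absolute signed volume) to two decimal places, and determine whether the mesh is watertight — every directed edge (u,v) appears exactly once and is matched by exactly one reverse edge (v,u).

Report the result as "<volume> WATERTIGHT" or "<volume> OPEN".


35.09 WATERTIGHT

Per-triangle v0·(v1×v2)/6:
  t1: +2.9368
  t2: -0.0071
  t3: -1.1281
  t4: +0.4880
  t5: +0.4254
  t6: +1.3787
  t7: +1.1576
  t8: +1.6310
  t9: +2.9953
  t10: +0.0664
  t11: -0.0412
  t12: -0.0318
  t13: +1.5948
  t14: +5.1440
  t15: +1.3362
  t16: +3.2564
  t17: -0.2430
  t18: +0.5212
  t19: +0.6803
  t20: +1.0145
  t21: -0.0286
  t22: +0.7042
  t23: -0.0700
  t24: +0.7443
  t25: +1.6843
  t26: +0.5623
  t27: +0.9043
  t28: +7.4108
Σ = +35.0871 → |volume| = 35.09

Directed edges: 84 total, each appears once with its reverse present → watertight.


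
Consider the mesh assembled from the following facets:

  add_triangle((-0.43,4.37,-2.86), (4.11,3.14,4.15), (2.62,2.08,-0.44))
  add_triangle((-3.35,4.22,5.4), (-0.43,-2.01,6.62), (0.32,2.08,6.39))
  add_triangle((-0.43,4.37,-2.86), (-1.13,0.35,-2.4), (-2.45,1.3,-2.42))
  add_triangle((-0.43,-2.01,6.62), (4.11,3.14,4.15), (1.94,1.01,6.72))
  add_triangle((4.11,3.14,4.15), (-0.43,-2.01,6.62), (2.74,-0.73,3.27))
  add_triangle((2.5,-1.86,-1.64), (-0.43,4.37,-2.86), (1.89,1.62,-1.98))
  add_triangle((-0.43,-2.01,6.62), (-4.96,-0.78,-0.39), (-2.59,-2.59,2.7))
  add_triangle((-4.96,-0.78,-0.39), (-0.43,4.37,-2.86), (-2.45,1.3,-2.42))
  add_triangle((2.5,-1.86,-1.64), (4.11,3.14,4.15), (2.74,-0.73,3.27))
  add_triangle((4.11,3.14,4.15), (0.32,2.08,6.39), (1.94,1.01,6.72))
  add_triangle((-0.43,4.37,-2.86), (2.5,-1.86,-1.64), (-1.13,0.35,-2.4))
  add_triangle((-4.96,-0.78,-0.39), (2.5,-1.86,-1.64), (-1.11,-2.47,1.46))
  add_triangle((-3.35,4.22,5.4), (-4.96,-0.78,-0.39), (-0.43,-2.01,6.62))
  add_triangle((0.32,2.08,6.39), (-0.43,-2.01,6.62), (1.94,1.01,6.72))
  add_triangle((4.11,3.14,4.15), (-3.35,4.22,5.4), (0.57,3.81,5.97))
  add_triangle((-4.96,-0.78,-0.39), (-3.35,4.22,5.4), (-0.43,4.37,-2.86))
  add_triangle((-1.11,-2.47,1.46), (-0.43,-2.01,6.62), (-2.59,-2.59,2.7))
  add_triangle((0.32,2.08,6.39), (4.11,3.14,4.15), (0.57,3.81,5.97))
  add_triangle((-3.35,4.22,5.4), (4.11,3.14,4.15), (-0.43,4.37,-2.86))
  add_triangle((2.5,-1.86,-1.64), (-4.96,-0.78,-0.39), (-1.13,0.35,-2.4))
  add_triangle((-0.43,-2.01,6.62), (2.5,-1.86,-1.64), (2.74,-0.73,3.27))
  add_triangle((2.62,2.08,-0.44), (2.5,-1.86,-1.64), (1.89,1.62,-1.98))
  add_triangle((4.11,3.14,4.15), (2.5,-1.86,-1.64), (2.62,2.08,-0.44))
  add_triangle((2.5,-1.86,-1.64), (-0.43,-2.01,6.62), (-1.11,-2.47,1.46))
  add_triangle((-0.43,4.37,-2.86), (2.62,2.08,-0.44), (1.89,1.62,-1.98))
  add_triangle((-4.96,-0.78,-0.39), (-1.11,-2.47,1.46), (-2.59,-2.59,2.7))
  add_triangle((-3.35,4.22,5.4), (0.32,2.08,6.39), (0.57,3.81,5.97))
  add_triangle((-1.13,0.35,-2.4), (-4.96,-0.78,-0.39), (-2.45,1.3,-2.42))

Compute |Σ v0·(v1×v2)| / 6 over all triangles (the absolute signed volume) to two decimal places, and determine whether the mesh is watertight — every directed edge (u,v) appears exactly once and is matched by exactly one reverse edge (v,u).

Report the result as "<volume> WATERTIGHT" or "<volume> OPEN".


Per-triangle v0·(v1×v2)/6:
  t1: +9.8004
  t2: +18.0556
  t3: +2.4195
  t4: +3.2025
  t5: +13.0629
  t6: +2.7128
  t7: +7.3435
  t8: +4.2336
  t9: +9.3536
  t10: +7.9484
  t11: +5.9435
  t12: +6.3670
  t13: +35.2035
  t14: +8.0672
  t15: +4.7497
  t16: +31.8659
  t17: +3.4167
  t18: +7.2413
  t19: +39.5318
  t20: +5.1059
  t21: +8.3751
  t22: +2.8550
  t23: +8.1916
  t24: +7.9932
  t25: +3.2674
  t26: +2.7180
  t27: +7.9083
  t28: +2.2482
Σ = +269.1821 → |volume| = 269.18

Directed edges: 84 total, each appears once with its reverse present → watertight.

269.18 WATERTIGHT


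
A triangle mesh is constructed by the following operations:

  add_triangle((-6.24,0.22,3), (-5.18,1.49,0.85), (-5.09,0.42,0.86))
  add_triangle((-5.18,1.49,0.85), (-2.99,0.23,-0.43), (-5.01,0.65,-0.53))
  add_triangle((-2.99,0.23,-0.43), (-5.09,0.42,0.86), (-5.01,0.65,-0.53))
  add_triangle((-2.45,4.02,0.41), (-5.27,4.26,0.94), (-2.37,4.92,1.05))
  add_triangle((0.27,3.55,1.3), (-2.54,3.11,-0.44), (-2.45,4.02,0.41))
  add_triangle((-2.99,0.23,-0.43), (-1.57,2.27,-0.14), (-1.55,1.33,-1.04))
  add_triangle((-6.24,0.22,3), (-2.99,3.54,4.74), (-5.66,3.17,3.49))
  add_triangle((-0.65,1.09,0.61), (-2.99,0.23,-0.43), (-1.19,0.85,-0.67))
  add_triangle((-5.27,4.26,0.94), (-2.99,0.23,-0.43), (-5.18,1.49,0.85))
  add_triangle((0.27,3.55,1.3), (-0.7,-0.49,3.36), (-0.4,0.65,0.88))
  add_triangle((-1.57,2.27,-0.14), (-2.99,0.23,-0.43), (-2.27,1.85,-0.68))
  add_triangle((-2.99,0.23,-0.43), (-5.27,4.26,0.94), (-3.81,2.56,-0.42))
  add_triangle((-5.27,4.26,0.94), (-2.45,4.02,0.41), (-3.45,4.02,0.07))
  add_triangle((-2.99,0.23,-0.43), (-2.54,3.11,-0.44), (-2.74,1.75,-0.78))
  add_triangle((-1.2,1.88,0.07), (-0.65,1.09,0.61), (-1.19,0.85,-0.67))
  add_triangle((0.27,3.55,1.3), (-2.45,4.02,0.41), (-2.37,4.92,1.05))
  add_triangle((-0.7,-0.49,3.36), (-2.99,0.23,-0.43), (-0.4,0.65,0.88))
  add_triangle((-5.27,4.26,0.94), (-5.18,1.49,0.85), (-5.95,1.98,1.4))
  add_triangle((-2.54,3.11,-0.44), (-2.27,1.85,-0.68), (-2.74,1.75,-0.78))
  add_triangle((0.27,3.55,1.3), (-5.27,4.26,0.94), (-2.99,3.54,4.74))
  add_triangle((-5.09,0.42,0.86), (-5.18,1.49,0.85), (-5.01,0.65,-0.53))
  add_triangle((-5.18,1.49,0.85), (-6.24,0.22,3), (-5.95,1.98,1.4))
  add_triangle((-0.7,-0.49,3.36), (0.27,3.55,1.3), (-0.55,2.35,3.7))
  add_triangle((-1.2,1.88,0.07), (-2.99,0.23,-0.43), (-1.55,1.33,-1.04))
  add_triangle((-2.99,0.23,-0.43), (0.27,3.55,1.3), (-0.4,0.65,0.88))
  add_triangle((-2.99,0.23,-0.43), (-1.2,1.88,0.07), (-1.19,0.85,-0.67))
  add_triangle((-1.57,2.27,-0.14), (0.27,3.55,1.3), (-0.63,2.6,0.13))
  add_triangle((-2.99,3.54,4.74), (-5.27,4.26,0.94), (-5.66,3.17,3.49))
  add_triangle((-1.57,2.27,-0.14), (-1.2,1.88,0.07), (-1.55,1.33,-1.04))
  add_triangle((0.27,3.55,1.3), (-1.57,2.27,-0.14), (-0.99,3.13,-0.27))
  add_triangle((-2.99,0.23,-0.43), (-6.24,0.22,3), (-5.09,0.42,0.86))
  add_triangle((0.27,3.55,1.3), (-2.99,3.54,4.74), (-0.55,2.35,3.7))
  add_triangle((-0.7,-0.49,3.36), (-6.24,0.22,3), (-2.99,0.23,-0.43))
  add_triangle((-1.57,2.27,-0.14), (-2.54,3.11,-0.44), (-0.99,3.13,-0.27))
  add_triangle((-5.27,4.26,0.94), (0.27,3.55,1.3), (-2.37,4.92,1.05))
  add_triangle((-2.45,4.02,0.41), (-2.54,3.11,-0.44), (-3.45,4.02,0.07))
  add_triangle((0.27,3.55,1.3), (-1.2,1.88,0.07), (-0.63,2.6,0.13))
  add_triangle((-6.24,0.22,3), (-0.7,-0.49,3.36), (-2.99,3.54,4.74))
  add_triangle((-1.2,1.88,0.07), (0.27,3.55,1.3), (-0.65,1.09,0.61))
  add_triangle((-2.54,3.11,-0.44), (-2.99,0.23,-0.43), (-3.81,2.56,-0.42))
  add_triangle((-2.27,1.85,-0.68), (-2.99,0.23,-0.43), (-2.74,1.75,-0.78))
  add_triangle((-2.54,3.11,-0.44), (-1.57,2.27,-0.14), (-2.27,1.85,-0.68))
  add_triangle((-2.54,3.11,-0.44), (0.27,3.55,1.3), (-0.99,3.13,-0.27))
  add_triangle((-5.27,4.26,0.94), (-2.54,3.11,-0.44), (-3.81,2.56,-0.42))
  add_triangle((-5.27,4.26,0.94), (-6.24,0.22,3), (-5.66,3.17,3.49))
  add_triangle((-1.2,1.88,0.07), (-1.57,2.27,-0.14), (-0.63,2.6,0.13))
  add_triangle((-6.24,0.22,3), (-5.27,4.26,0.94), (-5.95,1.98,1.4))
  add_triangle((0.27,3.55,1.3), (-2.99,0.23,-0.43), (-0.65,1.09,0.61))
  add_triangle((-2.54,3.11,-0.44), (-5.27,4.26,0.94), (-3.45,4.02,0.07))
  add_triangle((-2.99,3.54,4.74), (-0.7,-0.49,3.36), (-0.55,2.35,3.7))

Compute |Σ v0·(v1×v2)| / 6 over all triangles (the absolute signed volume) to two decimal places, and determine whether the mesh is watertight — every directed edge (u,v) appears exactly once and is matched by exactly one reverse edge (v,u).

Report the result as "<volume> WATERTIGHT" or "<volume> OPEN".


74.26 WATERTIGHT

Per-triangle v0·(v1×v2)/6:
  t1: +1.7476
  t2: -0.1067
  t3: +0.2072
  t4: +1.1949
  t5: +0.8295
  t6: +0.9269
  t7: +7.4560
  t8: -0.5244
  t9: +2.1401
  t10: -0.6895
  t11: -0.4503
  t12: +1.6723
  t13: +0.9478
  t14: +0.5033
  t15: -0.1055
  t16: +0.4989
  t17: -1.3220
  t18: +0.9862
  t19: +0.0747
  t20: +12.5934
  t21: +1.2357
  t22: +1.0341
  t23: +0.4127
  t24: -0.8743
  t25: -1.2791
  t26: +0.5361
  t27: +0.3720
  t28: +7.6389
  t29: -0.0080
  t30: -0.7545
  t31: +0.2615
  t32: +3.9907
  t33: +0.6079
  t34: -0.1216
  t35: +1.4813
  t36: +0.3605
  t37: -0.3504
  t38: +12.5674
  t39: -0.4357
  t40: +0.2702
  t41: -0.0510
  t42: -0.0097
  t43: +1.1793
  t44: +1.4284
  t45: +8.1810
  t46: -0.0712
  t47: +3.2547
  t48: +0.5982
  t49: +0.4595
  t50: +3.7636
Σ = +74.2588 → |volume| = 74.26

Directed edges: 150 total, each appears once with its reverse present → watertight.


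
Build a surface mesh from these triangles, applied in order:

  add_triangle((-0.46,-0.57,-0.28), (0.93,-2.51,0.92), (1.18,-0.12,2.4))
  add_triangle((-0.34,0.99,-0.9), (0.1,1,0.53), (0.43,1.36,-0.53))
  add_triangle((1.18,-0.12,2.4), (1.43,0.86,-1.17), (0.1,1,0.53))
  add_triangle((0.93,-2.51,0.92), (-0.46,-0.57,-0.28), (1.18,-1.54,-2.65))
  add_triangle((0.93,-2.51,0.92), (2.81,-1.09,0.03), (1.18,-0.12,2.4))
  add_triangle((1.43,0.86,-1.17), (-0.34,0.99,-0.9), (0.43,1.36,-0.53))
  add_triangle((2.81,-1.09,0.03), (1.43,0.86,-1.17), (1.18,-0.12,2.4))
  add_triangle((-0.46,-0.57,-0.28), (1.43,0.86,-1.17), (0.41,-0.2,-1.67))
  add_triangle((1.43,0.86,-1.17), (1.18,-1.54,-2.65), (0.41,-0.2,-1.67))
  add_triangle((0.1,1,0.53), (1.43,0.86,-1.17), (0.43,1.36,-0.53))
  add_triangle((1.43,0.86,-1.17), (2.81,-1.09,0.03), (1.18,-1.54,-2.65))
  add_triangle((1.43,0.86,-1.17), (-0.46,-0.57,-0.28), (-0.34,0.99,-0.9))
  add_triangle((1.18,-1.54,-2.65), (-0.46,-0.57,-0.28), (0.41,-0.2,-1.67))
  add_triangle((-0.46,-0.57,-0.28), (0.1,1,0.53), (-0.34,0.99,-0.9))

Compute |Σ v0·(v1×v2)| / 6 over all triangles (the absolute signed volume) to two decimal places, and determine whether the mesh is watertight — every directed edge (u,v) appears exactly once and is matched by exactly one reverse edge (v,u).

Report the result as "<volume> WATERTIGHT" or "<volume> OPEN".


Per-triangle v0·(v1×v2)/6:
  t1: +0.4293
  t2: +0.1613
  t3: +0.8748
  t4: +1.0272
  t5: +2.5470
  t6: +0.2585
  t7: +1.7692
  t8: -0.0234
  t9: +0.5362
  t10: +0.2005
  t11: +2.3649
  t12: +0.2692
  t13: +0.2590
  t14: +0.0973
Σ = +10.7712 → |volume| = 10.77

Directed edges: 42 total; 6 unmatched, e.g. (1.18,-0.12,2.4)→(-0.46,-0.57,-0.28) → open.

10.77 OPEN


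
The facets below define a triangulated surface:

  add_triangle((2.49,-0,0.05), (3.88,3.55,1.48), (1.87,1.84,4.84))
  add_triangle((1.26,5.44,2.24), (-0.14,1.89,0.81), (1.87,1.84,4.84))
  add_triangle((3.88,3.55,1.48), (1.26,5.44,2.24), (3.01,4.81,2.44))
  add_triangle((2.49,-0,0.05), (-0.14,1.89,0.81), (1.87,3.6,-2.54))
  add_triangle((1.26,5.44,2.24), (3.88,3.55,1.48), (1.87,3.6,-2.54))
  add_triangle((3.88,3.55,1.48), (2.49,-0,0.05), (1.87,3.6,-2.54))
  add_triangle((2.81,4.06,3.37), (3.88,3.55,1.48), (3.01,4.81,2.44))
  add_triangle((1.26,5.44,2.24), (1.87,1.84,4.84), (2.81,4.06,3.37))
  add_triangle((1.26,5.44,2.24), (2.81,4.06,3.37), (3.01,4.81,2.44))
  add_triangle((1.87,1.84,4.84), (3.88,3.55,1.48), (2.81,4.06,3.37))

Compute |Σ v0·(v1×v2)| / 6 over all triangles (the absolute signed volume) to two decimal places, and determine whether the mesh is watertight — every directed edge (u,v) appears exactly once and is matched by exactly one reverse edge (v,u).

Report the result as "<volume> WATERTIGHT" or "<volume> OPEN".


35.68 OPEN

Per-triangle v0·(v1×v2)/6:
  t1: +6.0046
  t2: +2.1801
  t3: +1.2423
  t4: -3.2360
  t5: +11.1686
  t6: +5.8921
  t7: +1.8116
  t8: +4.6970
  t9: +2.1404
  t10: +3.7818
Σ = +35.6824 → |volume| = 35.68

Directed edges: 30 total; 6 unmatched, e.g. (1.87,1.84,4.84)→(2.49,-0,0.05) → open.


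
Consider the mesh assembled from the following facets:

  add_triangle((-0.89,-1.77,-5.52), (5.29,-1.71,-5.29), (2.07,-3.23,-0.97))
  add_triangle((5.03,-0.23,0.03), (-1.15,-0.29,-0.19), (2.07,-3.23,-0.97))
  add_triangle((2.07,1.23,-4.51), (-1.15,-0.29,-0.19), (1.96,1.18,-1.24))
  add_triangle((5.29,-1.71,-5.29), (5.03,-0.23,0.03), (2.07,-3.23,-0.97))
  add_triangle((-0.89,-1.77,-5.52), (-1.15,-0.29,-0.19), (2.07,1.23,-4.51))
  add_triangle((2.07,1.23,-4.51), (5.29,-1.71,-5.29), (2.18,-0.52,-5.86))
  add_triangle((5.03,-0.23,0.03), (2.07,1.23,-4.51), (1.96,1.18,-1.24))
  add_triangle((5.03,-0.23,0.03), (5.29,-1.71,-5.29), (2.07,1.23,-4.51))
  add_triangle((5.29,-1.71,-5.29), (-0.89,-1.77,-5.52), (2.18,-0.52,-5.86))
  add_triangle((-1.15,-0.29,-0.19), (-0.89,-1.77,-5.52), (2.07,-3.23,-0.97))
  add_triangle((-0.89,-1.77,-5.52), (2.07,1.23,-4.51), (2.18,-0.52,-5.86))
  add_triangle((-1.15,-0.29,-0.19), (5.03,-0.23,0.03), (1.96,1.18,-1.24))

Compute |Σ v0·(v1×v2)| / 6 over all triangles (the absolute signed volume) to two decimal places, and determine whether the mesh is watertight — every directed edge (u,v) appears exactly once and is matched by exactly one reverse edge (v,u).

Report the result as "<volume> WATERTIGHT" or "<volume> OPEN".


67.14 WATERTIGHT

Per-triangle v0·(v1×v2)/6:
  t1: +16.4683
  t2: -0.1993
  t3: +0.4255
  t4: +12.7785
  t5: +2.1664
  t6: +5.7645
  t7: +3.4234
  t8: +11.4755
  t9: +7.7200
  t10: +3.4752
  t11: +4.1962
  t12: -0.5544
Σ = +67.1399 → |volume| = 67.14

Directed edges: 36 total, each appears once with its reverse present → watertight.


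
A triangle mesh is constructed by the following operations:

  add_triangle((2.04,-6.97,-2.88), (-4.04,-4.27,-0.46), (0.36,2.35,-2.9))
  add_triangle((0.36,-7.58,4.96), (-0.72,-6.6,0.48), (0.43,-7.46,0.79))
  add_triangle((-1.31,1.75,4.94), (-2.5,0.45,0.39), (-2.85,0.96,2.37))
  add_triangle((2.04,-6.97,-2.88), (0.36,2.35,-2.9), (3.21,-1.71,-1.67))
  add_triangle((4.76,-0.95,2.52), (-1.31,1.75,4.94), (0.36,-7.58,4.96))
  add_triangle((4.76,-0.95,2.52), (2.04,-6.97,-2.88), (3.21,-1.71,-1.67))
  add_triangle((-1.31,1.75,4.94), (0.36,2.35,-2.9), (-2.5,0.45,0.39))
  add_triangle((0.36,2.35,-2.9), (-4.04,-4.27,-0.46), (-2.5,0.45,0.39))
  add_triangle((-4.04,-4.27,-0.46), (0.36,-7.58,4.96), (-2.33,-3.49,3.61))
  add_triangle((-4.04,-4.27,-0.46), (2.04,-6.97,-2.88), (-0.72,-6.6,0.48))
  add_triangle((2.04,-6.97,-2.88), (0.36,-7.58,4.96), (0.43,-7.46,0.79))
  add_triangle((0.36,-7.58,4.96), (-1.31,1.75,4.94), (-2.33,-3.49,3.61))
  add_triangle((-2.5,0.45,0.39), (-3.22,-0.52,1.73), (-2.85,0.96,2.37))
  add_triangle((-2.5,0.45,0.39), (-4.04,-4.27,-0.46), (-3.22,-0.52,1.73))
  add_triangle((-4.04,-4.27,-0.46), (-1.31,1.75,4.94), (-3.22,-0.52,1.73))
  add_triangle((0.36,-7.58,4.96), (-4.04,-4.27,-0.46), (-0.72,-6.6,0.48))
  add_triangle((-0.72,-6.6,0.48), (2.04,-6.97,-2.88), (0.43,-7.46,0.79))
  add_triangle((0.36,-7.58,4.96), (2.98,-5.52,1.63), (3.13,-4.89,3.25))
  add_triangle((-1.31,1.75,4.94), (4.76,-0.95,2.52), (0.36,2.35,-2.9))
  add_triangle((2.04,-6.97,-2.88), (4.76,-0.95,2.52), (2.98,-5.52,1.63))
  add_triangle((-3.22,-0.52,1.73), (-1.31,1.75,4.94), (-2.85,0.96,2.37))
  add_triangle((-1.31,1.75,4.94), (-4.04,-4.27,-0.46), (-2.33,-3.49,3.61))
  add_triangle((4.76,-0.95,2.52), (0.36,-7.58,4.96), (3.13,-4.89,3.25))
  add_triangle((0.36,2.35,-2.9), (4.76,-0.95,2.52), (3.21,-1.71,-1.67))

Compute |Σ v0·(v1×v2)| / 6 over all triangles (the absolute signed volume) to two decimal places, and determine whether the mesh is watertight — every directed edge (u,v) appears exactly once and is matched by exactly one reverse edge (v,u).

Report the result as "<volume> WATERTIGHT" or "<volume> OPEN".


263.30 OPEN

Per-triangle v0·(v1×v2)/6:
  t1: +22.1995
  t2: +5.7089
  t3: +0.3328
  t4: +11.0115
  t5: +39.1882
  t6: +14.1835
  t7: +6.5591
  t8: +7.0183
  t9: +17.3691
  t10: +15.6896
  t11: +8.1219
  t12: +17.1304
  t13: +1.1108
  t14: +3.0557
  t15: +5.4551
  t16: +16.3273
  t17: +5.3962
  t18: +7.4283
  t19: +14.4736
  t20: +15.7457
  t21: +2.3458
  t22: +11.6997
  t23: +6.6505
  t24: +9.0957
Σ = +263.2974 → |volume| = 263.30

Directed edges: 72 total; 6 unmatched, e.g. (2.04,-6.97,-2.88)→(0.36,-7.58,4.96) → open.


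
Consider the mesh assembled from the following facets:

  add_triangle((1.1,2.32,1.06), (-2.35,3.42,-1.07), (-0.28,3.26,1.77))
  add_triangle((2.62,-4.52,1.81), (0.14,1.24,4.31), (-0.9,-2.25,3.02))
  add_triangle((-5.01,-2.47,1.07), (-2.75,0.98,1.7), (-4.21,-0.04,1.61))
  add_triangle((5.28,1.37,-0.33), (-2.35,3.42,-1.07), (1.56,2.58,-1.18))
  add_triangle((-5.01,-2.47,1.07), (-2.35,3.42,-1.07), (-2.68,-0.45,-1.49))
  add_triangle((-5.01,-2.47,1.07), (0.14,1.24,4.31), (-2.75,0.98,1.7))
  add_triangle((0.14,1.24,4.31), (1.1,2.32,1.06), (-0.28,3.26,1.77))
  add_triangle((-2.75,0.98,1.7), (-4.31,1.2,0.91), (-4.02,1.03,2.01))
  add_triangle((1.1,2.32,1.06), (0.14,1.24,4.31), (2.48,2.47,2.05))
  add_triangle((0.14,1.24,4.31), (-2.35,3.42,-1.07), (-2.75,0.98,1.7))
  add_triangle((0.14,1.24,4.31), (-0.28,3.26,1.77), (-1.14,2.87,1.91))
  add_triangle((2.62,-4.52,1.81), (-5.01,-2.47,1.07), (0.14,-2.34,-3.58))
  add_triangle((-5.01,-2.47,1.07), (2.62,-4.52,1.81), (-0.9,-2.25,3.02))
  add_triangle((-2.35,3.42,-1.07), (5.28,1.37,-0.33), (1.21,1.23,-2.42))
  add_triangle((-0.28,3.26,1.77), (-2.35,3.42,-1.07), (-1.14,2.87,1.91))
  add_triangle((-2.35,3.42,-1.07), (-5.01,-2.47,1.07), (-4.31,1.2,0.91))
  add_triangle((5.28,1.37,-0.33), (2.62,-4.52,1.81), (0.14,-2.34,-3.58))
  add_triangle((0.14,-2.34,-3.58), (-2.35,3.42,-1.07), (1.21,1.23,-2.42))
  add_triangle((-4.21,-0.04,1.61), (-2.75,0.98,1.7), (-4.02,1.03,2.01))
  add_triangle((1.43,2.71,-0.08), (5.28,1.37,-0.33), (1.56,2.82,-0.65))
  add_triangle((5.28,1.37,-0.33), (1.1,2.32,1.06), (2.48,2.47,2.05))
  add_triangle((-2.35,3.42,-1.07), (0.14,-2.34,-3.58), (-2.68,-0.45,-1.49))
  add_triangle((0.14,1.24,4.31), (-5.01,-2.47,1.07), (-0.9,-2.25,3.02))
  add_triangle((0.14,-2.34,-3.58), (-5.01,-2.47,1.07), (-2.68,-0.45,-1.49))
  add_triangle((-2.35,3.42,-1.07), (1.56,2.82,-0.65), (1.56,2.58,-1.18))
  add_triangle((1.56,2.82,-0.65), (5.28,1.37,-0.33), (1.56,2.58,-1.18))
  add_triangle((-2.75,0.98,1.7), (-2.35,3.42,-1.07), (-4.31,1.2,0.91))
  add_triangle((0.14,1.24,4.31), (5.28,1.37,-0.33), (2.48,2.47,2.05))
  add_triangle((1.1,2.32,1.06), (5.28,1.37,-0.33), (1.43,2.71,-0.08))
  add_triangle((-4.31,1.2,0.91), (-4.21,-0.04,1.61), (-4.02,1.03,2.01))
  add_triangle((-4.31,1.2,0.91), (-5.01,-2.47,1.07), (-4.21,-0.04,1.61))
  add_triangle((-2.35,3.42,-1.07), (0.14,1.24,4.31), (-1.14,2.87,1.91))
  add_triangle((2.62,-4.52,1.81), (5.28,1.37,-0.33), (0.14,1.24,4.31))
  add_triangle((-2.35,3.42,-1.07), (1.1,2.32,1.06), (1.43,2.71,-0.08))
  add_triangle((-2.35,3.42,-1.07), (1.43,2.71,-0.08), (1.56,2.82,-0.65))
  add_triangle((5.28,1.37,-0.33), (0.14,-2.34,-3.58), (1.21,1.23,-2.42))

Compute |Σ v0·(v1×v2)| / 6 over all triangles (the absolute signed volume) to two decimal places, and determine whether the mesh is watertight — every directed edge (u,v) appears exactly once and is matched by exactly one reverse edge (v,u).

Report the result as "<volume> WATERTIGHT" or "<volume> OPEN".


Per-triangle v0·(v1×v2)/6:
  t1: +2.2892
  t2: +9.3521
  t3: +0.5048
  t4: -1.5094
  t5: +6.7411
  t6: +7.3765
  t7: +2.5940
  t8: +0.2506
  t9: +2.0542
  t10: +6.6955
  t11: +1.8126
  t12: +21.9943
  t13: +10.1487
  t14: +7.3326
  t15: +1.8139
  t16: +4.3239
  t17: +20.4689
  t18: +6.7542
  t19: +0.1523
  t20: +1.1571
  t21: +2.1336
  t22: +5.9827
  t23: +9.3106
  t24: +6.7313
  t25: +1.1845
  t26: +1.2432
  t27: +2.4650
  t28: +4.6061
  t29: +2.3065
  t30: +0.9649
  t31: +1.9914
  t32: +0.6404
  t33: +21.8525
  t34: +2.1720
  t35: +1.0950
  t36: +7.7813
Σ = +184.7681 → |volume| = 184.77

Directed edges: 108 total, each appears once with its reverse present → watertight.

184.77 WATERTIGHT


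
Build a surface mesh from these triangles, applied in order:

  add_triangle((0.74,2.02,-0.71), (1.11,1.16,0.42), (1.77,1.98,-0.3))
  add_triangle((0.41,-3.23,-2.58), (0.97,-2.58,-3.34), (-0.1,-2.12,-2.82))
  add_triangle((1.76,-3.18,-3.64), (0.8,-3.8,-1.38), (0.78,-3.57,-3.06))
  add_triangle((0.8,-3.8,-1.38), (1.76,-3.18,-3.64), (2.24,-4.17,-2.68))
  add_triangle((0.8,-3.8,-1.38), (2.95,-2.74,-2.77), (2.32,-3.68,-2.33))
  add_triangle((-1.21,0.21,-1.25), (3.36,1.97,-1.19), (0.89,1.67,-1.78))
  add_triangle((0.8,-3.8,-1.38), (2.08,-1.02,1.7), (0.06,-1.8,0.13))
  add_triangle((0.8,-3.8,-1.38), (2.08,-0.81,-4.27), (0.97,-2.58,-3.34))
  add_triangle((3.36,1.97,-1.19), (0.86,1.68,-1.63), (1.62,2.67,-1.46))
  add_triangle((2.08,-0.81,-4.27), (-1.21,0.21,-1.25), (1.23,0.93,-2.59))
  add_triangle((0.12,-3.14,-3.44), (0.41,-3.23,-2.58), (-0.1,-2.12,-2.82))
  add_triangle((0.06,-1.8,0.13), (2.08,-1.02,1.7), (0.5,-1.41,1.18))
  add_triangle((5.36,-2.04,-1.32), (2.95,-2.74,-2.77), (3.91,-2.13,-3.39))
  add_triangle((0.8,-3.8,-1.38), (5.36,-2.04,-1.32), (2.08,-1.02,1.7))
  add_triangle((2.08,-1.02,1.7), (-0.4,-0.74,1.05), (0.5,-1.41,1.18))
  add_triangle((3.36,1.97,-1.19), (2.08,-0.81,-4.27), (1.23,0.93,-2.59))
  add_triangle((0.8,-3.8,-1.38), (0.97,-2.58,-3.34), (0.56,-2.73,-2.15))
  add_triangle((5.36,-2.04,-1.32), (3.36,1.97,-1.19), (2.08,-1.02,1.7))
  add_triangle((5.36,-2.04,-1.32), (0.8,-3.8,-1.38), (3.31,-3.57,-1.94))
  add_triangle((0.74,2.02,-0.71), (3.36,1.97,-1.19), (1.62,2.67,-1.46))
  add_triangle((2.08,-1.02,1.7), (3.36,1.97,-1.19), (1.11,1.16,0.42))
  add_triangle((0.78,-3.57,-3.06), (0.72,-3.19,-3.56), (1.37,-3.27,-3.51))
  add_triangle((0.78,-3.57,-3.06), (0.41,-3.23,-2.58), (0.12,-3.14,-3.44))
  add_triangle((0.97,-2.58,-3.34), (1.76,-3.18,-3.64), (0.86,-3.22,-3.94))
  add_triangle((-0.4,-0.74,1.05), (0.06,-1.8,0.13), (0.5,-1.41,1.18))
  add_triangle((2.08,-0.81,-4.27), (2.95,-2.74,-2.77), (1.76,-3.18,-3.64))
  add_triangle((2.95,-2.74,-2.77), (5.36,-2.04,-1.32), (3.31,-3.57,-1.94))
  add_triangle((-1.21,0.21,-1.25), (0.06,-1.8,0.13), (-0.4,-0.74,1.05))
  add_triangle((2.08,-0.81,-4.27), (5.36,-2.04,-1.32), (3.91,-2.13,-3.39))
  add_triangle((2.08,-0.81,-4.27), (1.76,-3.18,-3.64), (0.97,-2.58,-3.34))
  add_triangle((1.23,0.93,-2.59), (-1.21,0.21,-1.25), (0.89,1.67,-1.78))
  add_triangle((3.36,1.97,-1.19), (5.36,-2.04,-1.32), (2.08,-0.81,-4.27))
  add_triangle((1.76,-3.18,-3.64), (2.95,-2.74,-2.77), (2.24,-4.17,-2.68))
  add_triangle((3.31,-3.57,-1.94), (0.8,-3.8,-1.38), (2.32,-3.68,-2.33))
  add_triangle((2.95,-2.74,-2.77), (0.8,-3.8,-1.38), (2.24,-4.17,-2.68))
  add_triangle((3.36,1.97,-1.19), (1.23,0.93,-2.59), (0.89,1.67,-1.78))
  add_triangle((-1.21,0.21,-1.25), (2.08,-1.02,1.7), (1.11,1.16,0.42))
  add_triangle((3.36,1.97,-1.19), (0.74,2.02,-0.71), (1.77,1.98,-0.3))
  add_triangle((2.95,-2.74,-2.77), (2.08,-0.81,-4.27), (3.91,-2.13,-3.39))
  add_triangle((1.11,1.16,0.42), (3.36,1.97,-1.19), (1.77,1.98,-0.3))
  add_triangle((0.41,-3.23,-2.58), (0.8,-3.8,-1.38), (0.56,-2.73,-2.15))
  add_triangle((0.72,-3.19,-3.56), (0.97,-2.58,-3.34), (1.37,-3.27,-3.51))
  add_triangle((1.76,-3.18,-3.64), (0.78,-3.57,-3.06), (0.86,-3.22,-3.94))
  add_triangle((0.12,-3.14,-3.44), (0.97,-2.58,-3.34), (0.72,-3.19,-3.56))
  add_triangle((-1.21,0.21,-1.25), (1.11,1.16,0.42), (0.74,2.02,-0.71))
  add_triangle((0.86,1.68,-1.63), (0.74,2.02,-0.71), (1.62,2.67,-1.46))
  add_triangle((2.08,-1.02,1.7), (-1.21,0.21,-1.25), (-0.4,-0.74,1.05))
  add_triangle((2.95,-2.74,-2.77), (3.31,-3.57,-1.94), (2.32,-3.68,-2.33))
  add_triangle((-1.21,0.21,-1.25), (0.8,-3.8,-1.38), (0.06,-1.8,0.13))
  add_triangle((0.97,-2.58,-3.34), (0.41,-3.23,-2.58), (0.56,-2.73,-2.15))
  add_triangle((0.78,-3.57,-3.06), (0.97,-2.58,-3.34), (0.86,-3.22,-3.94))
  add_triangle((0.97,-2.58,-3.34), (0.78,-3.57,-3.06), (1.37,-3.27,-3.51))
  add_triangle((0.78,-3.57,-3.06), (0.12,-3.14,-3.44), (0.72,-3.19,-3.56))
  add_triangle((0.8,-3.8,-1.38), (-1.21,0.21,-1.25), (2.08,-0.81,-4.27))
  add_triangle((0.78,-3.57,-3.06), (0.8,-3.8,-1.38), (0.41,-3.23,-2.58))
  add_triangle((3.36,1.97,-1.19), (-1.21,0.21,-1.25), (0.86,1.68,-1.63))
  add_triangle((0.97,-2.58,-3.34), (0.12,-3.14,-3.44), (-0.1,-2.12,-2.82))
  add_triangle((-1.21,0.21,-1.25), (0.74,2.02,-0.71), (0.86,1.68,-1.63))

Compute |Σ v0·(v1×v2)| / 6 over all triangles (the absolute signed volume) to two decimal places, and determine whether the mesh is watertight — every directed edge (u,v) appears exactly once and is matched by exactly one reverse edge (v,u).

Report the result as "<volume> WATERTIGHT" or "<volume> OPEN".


63.00 WATERTIGHT

Per-triangle v0·(v1×v2)/6:
  t1: +0.1998
  t2: -0.6439
  t3: +1.1733
  t4: +1.3388
  t5: +0.2437
  t6: -0.3251
  t7: +1.3440
  t8: -1.8313
  t9: +0.6932
  t10: +1.8297
  t11: +0.0162
  t12: +0.4408
  t13: +2.3347
  t14: +7.1494
  t15: +0.3057
  t16: +2.8617
  t17: -0.3356
  t18: +6.3465
  t19: +1.0711
  t20: +0.3557
  t21: +1.7146
  t22: +0.3124
  t23: +0.1952
  t24: +0.1273
  t25: +0.2728
  t26: +2.8566
  t27: +2.5923
  t28: +0.5170
  t29: +2.1149
  t30: +1.1458
  t31: +0.7980
  t32: +10.9120
  t33: +1.6035
  t34: +0.9801
  t35: +0.2208
  t36: +1.2139
  t37: -0.2190
  t38: +0.5267
  t39: +1.8659
  t40: +0.3358
  t41: -0.1850
  t42: +0.1835
  t43: +0.6628
  t44: +0.1310
  t45: +0.0874
  t46: +0.1817
  t47: -0.2677
  t48: +0.9128
  t49: +0.8465
  t50: -0.1576
  t51: -0.1802
  t52: -0.2692
  t53: +0.2884
  t54: +4.5394
  t55: +0.3269
  t56: +0.4228
  t57: +0.2755
  t58: +0.5472
Σ = +63.0012 → |volume| = 63.00

Directed edges: 174 total, each appears once with its reverse present → watertight.
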